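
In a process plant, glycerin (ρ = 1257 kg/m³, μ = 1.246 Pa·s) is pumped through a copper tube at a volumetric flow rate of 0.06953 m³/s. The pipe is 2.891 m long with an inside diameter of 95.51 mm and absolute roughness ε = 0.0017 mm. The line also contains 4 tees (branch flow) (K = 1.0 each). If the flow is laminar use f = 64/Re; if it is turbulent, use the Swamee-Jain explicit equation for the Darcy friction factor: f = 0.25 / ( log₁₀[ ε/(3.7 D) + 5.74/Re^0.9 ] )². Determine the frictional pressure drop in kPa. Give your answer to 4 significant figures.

Cross-sectional area A = πD²/4 = π(0.09551)²/4 = 0.007165 m²; mean velocity V = Q/A = 0.06953/0.007165 = 9.705 m/s.
Reynolds number Re = ρVD/μ = 1257 · 9.705 · 0.09551 / 1.25 = 935.1.
Re < 2300 → laminar flow, so f = 64/Re = 64/935.1 = 0.06844 (the turbulent correlation is not needed).
Total minor-loss coefficient ΣK = 4·1 = 4.
ΔP = [f·L/D + ΣK]·(ρV²/2) = [0.06844·2.891/0.09551 + 4]·(1257·9.705²/2) = [2.072 + 4]·5.919e+04 = 3.594e+05 Pa.
ΔP = 3.594e+05 Pa = 359.4 kPa.

ΔP ≈ 359.4 kPa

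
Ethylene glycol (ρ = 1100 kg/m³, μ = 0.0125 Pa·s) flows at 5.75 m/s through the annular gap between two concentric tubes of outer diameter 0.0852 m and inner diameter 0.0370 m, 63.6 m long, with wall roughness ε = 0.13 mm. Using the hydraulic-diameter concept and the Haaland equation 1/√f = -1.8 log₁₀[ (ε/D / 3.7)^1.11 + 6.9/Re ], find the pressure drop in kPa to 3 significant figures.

ΔP ≈ 717 kPa

Hydraulic diameter D_h = 4A/P = D_o - D_i = 0.0852 - 0.037 = 0.0482 m.
Re = ρVD_h/μ = 1100·5.75·0.0482/0.0125 = 2.439e+04.
ε/D_h = 0.00013/0.0482 = 0.0027; Haaland gives 1/√f = -1.8 log₁₀[0.000329+0.000283] = 5.784, so f = 0.0299.
ΔP = f(L/D_h)(ρV²/2) = 0.0299·63.6/0.0482·1.818e+04 = 7.173e+05 Pa.
ΔP = 717 kPa.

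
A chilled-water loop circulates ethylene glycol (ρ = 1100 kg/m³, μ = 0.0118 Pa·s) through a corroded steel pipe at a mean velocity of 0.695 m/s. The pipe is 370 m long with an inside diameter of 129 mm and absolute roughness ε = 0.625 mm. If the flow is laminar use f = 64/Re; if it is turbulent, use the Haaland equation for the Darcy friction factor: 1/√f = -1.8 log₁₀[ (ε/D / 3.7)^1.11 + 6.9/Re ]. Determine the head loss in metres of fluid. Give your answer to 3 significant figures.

Reynolds number Re = ρVD/μ = 1100 · 0.695 · 0.129 / 0.0118 = 8358.
Re > 4000 → turbulent. Relative roughness ε/D = 0.000625/0.129 = 0.00484. Haaland: 1/√f = -1.8 log₁₀[(0.00484/3.7)^1.11 + 6.9/8358] = -1.8 log₁₀[0.000631 + 0.000826] = 5.106, so f = 0.03836.
Darcy-Weisbach: ΔP = f(L/D)(ρV²/2) = 0.03836·(370/0.129)·(1100·0.695²/2) = 0.03836·2868·265.7 = 2.923e+04 Pa.
Head loss h_f = ΔP/(ρg) = 2.923e+04/(1100·9.81) = 2.71 m.

h_f ≈ 2.71 m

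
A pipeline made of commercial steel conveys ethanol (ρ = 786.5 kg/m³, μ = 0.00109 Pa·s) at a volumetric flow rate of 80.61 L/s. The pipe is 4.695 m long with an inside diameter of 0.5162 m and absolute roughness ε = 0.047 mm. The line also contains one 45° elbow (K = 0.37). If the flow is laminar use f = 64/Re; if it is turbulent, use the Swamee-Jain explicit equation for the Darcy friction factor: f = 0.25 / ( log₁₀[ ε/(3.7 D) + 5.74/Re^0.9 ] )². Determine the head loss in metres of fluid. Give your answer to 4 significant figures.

h_f ≈ 0.003984 m

Q = 80.61 L/s = 80.61/1000 = 0.08061 m³/s.
Cross-sectional area A = πD²/4 = π(0.5162)²/4 = 0.2093 m²; mean velocity V = Q/A = 0.08061/0.2093 = 0.3852 m/s.
Reynolds number Re = ρVD/μ = 786.5 · 0.3852 · 0.5162 / 0.00109 = 1.435e+05.
Re > 4000 → turbulent. Relative roughness ε/D = 4.7e-05/0.5162 = 9.1e-05. Swamee-Jain: f = 0.25/(log₁₀[9.1e-05/3.7 + 5.74/1.435e+05^0.9])² = 0.25/(log₁₀[2.46e-05 + 0.000131])² = 0.25/(-3.807)² = 0.01724.
Total minor-loss coefficient ΣK = 1·0.37 = 0.37.
ΔP = [f·L/D + ΣK]·(ρV²/2) = [0.01724·4.695/0.5162 + 0.37]·(786.5·0.3852²/2) = [0.1568 + 0.37]·58.34 = 30.74 Pa.
Head loss h_f = ΔP/(ρg) = 30.74/(786.5·9.81) = 0.003984 m.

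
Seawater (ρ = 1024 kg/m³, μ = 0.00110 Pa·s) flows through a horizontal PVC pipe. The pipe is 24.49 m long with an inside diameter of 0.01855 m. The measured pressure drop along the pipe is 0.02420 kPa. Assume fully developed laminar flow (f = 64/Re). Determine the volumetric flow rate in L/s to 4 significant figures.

For laminar flow, f = 64/Re with Re = ρVD/μ, so Darcy-Weisbach reduces to ΔP = 32μLV/D². Solving for V: V = ΔP·D²/(32μL) = 24.2·(0.01855)²/(32·0.0011·24.49) = 0.00966 m/s.
Check: Re = ρVD/μ = 1024·0.00966·0.01855/0.0011 = 166.8 < 2300, so the laminar assumption holds.
Q = V·A = 0.00966·(π/4·0.01855²) = 2.611e-06 m³/s = 0.002611 L/s.

Q ≈ 0.002611 L/s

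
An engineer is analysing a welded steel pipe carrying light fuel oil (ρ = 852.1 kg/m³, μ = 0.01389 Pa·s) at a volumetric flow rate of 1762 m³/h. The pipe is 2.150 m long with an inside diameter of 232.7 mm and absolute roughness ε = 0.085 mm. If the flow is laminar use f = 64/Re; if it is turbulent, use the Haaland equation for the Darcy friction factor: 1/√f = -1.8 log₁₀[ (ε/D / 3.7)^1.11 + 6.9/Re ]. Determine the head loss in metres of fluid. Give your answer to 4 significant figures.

h_f ≈ 1.140 m

Q = 1762 m³/h = 1762/3600 = 0.4894 m³/s.
Cross-sectional area A = πD²/4 = π(0.2327)²/4 = 0.04253 m²; mean velocity V = Q/A = 0.4894/0.04253 = 11.51 m/s.
Reynolds number Re = ρVD/μ = 852.1 · 11.51 · 0.2327 / 0.0139 = 1.643e+05.
Re > 4000 → turbulent. Relative roughness ε/D = 8.5e-05/0.2327 = 0.000365. Haaland: 1/√f = -1.8 log₁₀[(0.000365/3.7)^1.11 + 6.9/1.643e+05] = -1.8 log₁₀[3.58e-05 + 4.2e-05] = 7.396, so f = 0.01828.
Darcy-Weisbach: ΔP = f(L/D)(ρV²/2) = 0.01828·(2.15/0.2327)·(852.1·11.51²/2) = 0.01828·9.239·5.643e+04 = 9530 Pa.
Head loss h_f = ΔP/(ρg) = 9530/(852.1·9.81) = 1.140 m.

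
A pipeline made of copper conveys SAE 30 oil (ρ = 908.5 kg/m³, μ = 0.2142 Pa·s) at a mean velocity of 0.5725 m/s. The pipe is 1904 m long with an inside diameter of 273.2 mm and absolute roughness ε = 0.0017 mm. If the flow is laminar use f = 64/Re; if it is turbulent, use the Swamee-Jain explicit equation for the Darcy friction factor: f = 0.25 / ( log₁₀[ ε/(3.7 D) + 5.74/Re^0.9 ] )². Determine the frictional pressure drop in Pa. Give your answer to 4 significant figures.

Reynolds number Re = ρVD/μ = 908.5 · 0.5725 · 0.2732 / 0.214 = 663.4.
Re < 2300 → laminar flow, so f = 64/Re = 64/663.4 = 0.09648 (the turbulent correlation is not needed).
Darcy-Weisbach: ΔP = f(L/D)(ρV²/2) = 0.09648·(1904/0.2732)·(908.5·0.5725²/2) = 0.09648·6969·148.9 = 1.001e+05 Pa.

ΔP ≈ 100100 Pa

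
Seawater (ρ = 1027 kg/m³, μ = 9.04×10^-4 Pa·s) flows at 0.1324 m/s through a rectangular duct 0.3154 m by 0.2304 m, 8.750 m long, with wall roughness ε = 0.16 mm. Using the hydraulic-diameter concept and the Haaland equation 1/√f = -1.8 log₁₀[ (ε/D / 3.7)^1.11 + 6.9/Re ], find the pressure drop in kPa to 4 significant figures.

ΔP ≈ 0.006929 kPa

Hydraulic diameter D_h = 4A/P = 4·(0.3154·0.2304)/(2·(0.3154+0.2304)) = 0.2907/1.092 = 0.2663 m.
Re = ρVD_h/μ = 1027·0.1324·0.2663/0.000904 = 4.005e+04.
ε/D_h = 0.00016/0.2663 = 0.000601; Haaland gives 1/√f = -1.8 log₁₀[6.22e-05+0.000172] = 6.534, so f = 0.02342.
ΔP = f(L/D_h)(ρV²/2) = 0.02342·8.75/0.2663·9.002 = 6.929 Pa.
ΔP = 0.006929 kPa.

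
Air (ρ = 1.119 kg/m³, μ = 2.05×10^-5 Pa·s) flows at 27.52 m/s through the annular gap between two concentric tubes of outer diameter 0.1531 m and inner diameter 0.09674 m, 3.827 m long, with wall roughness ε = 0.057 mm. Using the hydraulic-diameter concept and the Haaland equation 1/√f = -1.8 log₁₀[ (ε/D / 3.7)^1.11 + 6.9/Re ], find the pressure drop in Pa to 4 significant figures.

ΔP ≈ 643.1 Pa

Hydraulic diameter D_h = 4A/P = D_o - D_i = 0.1531 - 0.09674 = 0.05636 m.
Re = ρVD_h/μ = 1.119·27.52·0.05636/2.05e-05 = 8.466e+04.
ε/D_h = 5.7e-05/0.05636 = 0.00101; Haaland gives 1/√f = -1.8 log₁₀[0.000111+8.15e-05] = 6.689, so f = 0.02235.
ΔP = f(L/D_h)(ρV²/2) = 0.02235·3.827/0.05636·423.7 = 643.1 Pa.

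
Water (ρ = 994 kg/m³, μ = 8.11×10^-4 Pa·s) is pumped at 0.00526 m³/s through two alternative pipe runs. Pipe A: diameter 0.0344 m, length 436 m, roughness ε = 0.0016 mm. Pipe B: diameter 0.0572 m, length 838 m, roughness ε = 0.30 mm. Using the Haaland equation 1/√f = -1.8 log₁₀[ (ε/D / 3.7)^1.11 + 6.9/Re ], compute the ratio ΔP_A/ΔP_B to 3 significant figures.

ΔP_A/ΔP_B ≈ 3.22

Pipe A: V = Q/A = 0.00526/0.0009294 = 5.66 m/s; Re = 2.386e+05; ε/D = 4.65e-05; Haaland → f = 0.01533; ΔP_A = f(L/D)(ρV²/2) = 3.092e+06 Pa.
Pipe B: V = Q/A = 0.00526/0.00257 = 2.047 m/s; Re = 1.435e+05; ε/D = 0.00524; Haaland → f = 0.03145; ΔP_B = f(L/D)(ρV²/2) = 9.596e+05 Pa.
ΔP_A/ΔP_B = 3.092e+06/9.596e+05 = 3.22.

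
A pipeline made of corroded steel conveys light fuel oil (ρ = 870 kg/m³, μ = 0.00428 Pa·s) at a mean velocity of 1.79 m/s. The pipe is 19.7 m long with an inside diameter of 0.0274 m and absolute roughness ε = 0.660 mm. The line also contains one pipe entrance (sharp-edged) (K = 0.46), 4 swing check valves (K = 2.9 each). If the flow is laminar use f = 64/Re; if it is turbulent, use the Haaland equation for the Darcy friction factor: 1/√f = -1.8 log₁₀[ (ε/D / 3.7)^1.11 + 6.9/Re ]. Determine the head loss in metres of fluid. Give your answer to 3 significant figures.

h_f ≈ 8.51 m

Reynolds number Re = ρVD/μ = 870 · 1.79 · 0.0274 / 0.00428 = 9970.
Re > 4000 → turbulent. Relative roughness ε/D = 0.00066/0.0274 = 0.0241. Haaland: 1/√f = -1.8 log₁₀[(0.0241/3.7)^1.11 + 6.9/9970] = -1.8 log₁₀[0.00374 + 0.000692] = 4.236, so f = 0.05574.
Total minor-loss coefficient ΣK = 1·0.46 + 4·2.9 = 12.1.
ΔP = [f·L/D + ΣK]·(ρV²/2) = [0.05574·19.7/0.0274 + 12.1]·(870·1.79²/2) = [40.07 + 12.1]·1394 = 7.266e+04 Pa.
Head loss h_f = ΔP/(ρg) = 7.266e+04/(870·9.81) = 8.51 m.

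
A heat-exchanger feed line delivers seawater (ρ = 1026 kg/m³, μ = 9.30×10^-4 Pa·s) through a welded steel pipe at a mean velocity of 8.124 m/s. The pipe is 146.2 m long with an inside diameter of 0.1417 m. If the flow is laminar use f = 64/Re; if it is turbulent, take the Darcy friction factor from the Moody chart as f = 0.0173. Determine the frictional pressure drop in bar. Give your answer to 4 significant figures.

ΔP ≈ 6.043 bar

Reynolds number Re = ρVD/μ = 1026 · 8.124 · 0.1417 / 0.00093 = 1.27e+06.
Re > 4000 → turbulent; use the Moody-chart value f = 0.0173.
Darcy-Weisbach: ΔP = f(L/D)(ρV²/2) = 0.0173·(146.2/0.1417)·(1026·8.124²/2) = 0.0173·1032·3.386e+04 = 6.043e+05 Pa.
ΔP = 6.043e+05 Pa = 6.043 bar.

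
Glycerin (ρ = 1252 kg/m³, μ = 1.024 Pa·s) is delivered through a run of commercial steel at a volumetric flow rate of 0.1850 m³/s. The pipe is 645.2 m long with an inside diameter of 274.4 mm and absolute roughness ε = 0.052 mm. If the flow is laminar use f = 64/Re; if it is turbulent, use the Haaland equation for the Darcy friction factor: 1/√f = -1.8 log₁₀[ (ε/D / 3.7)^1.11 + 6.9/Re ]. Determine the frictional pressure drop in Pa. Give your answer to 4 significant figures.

Cross-sectional area A = πD²/4 = π(0.2744)²/4 = 0.05914 m²; mean velocity V = Q/A = 0.185/0.05914 = 3.128 m/s.
Reynolds number Re = ρVD/μ = 1252 · 3.128 · 0.2744 / 1.02 = 1050.
Re < 2300 → laminar flow, so f = 64/Re = 64/1050 = 0.06098 (the turbulent correlation is not needed).
Darcy-Weisbach: ΔP = f(L/D)(ρV²/2) = 0.06098·(645.2/0.2744)·(1252·3.128²/2) = 0.06098·2351·6126 = 8.784e+05 Pa.

ΔP ≈ 878400 Pa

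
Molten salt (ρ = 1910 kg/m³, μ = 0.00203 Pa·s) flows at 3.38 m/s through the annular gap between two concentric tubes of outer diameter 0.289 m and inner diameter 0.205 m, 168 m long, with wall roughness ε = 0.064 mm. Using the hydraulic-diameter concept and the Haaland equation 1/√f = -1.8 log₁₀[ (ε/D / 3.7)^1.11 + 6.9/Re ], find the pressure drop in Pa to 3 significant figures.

ΔP ≈ 427000 Pa

Hydraulic diameter D_h = 4A/P = D_o - D_i = 0.289 - 0.205 = 0.084 m.
Re = ρVD_h/μ = 1910·3.38·0.084/0.00203 = 2.671e+05.
ε/D_h = 6.4e-05/0.084 = 0.000762; Haaland gives 1/√f = -1.8 log₁₀[8.09e-05+2.58e-05] = 7.149, so f = 0.01957.
ΔP = f(L/D_h)(ρV²/2) = 0.01957·168/0.084·1.091e+04 = 4.27e+05 Pa.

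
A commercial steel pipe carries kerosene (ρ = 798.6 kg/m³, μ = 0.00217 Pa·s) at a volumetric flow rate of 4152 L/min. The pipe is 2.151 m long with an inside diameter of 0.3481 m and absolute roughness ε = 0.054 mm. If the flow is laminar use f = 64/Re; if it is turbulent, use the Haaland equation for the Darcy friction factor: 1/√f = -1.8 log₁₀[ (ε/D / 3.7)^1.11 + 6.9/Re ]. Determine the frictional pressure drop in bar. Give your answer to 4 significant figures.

ΔP ≈ 2.447×10^-4 bar

Q = 4152 L/min = 4152/60000 = 0.0692 m³/s.
Cross-sectional area A = πD²/4 = π(0.3481)²/4 = 0.09517 m²; mean velocity V = Q/A = 0.0692/0.09517 = 0.7271 m/s.
Reynolds number Re = ρVD/μ = 798.6 · 0.7271 · 0.3481 / 0.00217 = 9.315e+04.
Re > 4000 → turbulent. Relative roughness ε/D = 5.4e-05/0.3481 = 0.000155. Haaland: 1/√f = -1.8 log₁₀[(0.000155/3.7)^1.11 + 6.9/9.315e+04] = -1.8 log₁₀[1.38e-05 + 7.41e-05] = 7.301, so f = 0.01876.
Darcy-Weisbach: ΔP = f(L/D)(ρV²/2) = 0.01876·(2.151/0.3481)·(798.6·0.7271²/2) = 0.01876·6.179·211.1 = 24.47 Pa.
ΔP = 24.47 Pa = 2.447×10^-4 bar.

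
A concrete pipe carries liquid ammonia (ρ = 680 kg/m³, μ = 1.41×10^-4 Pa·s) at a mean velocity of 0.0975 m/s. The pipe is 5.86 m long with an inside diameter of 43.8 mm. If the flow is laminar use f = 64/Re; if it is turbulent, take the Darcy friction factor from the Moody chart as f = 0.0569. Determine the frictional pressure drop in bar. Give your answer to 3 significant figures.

Reynolds number Re = ρVD/μ = 680 · 0.0975 · 0.0438 / 0.000141 = 2.06e+04.
Re > 4000 → turbulent; use the Moody-chart value f = 0.0569.
Darcy-Weisbach: ΔP = f(L/D)(ρV²/2) = 0.0569·(5.86/0.0438)·(680·0.0975²/2) = 0.0569·133.8·3.232 = 24.61 Pa.
ΔP = 24.61 Pa = 2.46×10^-4 bar.

ΔP ≈ 2.46×10^-4 bar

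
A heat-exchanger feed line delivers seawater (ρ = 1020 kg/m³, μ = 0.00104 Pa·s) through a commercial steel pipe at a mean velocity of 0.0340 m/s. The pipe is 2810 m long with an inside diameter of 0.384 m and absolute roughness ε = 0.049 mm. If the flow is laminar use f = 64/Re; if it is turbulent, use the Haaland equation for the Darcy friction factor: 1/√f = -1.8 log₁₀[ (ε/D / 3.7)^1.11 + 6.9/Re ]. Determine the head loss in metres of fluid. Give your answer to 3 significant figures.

h_f ≈ 0.0125 m

Reynolds number Re = ρVD/μ = 1020 · 0.034 · 0.384 / 0.00104 = 1.28e+04.
Re > 4000 → turbulent. Relative roughness ε/D = 4.9e-05/0.384 = 0.000128. Haaland: 1/√f = -1.8 log₁₀[(0.000128/3.7)^1.11 + 6.9/1.28e+04] = -1.8 log₁₀[1.11e-05 + 0.000539] = 5.867, so f = 0.02905.
Darcy-Weisbach: ΔP = f(L/D)(ρV²/2) = 0.02905·(2810/0.384)·(1020·0.034²/2) = 0.02905·7318·0.5896 = 125.3 Pa.
Head loss h_f = ΔP/(ρg) = 125.3/(1020·9.81) = 0.0125 m.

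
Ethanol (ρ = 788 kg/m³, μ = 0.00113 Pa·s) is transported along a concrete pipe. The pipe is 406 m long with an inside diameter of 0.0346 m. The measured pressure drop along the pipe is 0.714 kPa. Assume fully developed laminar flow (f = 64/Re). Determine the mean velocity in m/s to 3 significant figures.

For laminar flow, f = 64/Re with Re = ρVD/μ, so Darcy-Weisbach reduces to ΔP = 32μLV/D². Solving for V: V = ΔP·D²/(32μL) = 714·(0.0346)²/(32·0.00113·406) = 0.05822 m/s.
Check: Re = ρVD/μ = 788·0.05822·0.0346/0.00113 = 1405 < 2300, so the laminar assumption holds.

V ≈ 0.0582 m/s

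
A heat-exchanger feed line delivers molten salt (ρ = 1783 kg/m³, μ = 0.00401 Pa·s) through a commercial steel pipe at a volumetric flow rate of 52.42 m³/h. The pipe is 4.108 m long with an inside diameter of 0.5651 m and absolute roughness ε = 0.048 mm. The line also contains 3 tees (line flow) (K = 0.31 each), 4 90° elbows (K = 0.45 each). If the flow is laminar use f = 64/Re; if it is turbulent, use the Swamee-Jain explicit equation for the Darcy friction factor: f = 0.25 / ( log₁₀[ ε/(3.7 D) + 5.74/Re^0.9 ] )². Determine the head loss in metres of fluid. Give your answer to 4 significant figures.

Q = 52.42 m³/h = 52.42/3600 = 0.01456 m³/s.
Cross-sectional area A = πD²/4 = π(0.5651)²/4 = 0.2508 m²; mean velocity V = Q/A = 0.01456/0.2508 = 0.05806 m/s.
Reynolds number Re = ρVD/μ = 1783 · 0.05806 · 0.5651 / 0.00401 = 1.459e+04.
Re > 4000 → turbulent. Relative roughness ε/D = 4.8e-05/0.5651 = 8.49e-05. Swamee-Jain: f = 0.25/(log₁₀[8.49e-05/3.7 + 5.74/1.459e+04^0.9])² = 0.25/(log₁₀[2.3e-05 + 0.00103])² = 0.25/(-2.979)² = 0.02817.
Total minor-loss coefficient ΣK = 3·0.31 + 4·0.45 = 2.73.
ΔP = [f·L/D + ΣK]·(ρV²/2) = [0.02817·4.108/0.5651 + 2.73]·(1783·0.05806²/2) = [0.2048 + 2.73]·3.005 = 8.819 Pa.
Head loss h_f = ΔP/(ρg) = 8.819/(1783·9.81) = 5.042×10^-4 m.

h_f ≈ 5.042×10^-4 m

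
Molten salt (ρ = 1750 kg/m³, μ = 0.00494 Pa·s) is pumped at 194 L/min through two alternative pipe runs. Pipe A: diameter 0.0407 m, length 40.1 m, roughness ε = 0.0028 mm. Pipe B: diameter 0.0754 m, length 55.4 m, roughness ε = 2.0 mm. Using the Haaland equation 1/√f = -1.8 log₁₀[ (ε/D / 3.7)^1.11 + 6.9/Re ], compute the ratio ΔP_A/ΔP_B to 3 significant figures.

Pipe A: V = Q/A = 0.003233/0.001301 = 2.485 m/s; Re = 3.583e+04; ε/D = 6.88e-05; Haaland → f = 0.02251; ΔP_A = f(L/D)(ρV²/2) = 1.199e+05 Pa.
Pipe B: V = Q/A = 0.003233/0.004465 = 0.7241 m/s; Re = 1.934e+04; ε/D = 0.0265; Haaland → f = 0.05614; ΔP_B = f(L/D)(ρV²/2) = 1.893e+04 Pa.
ΔP_A/ΔP_B = 1.199e+05/1.893e+04 = 6.33.

ΔP_A/ΔP_B ≈ 6.33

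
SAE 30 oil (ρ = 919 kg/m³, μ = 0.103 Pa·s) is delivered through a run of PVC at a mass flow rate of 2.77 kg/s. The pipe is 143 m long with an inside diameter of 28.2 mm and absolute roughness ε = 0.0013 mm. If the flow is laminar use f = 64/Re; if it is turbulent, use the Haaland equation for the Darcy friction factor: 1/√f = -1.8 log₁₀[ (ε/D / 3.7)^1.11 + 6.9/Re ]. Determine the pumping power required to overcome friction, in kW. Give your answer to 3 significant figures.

P ≈ 8.62 kW

A = πD²/4 = π(0.0282)²/4 = 0.0006246 m²; mean velocity V = ṁ/(ρA) = 2.77/(919 · 0.0006246) = 4.826 m/s.
Reynolds number Re = ρVD/μ = 919 · 4.826 · 0.0282 / 0.103 = 1214.
Re < 2300 → laminar flow, so f = 64/Re = 64/1214 = 0.05271 (the turbulent correlation is not needed).
Darcy-Weisbach: ΔP = f(L/D)(ρV²/2) = 0.05271·(143/0.0282)·(919·4.826²/2) = 0.05271·5071·1.07e+04 = 2.86e+06 Pa.
Q = ṁ/ρ = 2.77/919 = 0.003014 m³/s.
Pumping power P = QΔP = 0.003014·2.86e+06 = 8621 W = 8.62 kW.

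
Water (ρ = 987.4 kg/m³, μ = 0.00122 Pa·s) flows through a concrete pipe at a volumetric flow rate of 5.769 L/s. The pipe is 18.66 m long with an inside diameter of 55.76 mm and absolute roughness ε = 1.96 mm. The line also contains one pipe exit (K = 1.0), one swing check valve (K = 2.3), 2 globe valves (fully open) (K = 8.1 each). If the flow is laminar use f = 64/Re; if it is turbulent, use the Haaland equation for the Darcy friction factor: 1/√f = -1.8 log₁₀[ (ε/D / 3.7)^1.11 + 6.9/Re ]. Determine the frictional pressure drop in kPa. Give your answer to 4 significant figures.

ΔP ≈ 110.5 kPa

Q = 5.769 L/s = 5.769/1000 = 0.005769 m³/s.
Cross-sectional area A = πD²/4 = π(0.05576)²/4 = 0.002442 m²; mean velocity V = Q/A = 0.005769/0.002442 = 2.362 m/s.
Reynolds number Re = ρVD/μ = 987.4 · 2.362 · 0.05576 / 0.00122 = 1.066e+05.
Re > 4000 → turbulent. Relative roughness ε/D = 0.00196/0.05576 = 0.0352. Haaland: 1/√f = -1.8 log₁₀[(0.0352/3.7)^1.11 + 6.9/1.066e+05] = -1.8 log₁₀[0.00569 + 6.47e-05] = 4.032, so f = 0.06152.
Total minor-loss coefficient ΣK = 1·1 + 1·2.3 + 2·8.1 = 19.5.
ΔP = [f·L/D + ΣK]·(ρV²/2) = [0.06152·18.66/0.05576 + 19.5]·(987.4·2.362²/2) = [20.59 + 19.5]·2755 = 1.105e+05 Pa.
ΔP = 1.105e+05 Pa = 110.5 kPa.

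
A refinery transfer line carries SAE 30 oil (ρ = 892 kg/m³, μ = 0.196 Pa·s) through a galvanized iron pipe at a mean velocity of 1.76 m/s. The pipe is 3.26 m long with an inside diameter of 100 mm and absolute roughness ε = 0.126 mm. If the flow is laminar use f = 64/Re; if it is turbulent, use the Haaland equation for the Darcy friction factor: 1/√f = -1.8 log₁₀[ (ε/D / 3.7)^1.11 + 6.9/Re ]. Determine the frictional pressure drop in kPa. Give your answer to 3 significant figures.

Reynolds number Re = ρVD/μ = 892 · 1.76 · 0.1 / 0.196 = 801.
Re < 2300 → laminar flow, so f = 64/Re = 64/801 = 0.0799 (the turbulent correlation is not needed).
Darcy-Weisbach: ΔP = f(L/D)(ρV²/2) = 0.0799·(3.26/0.1)·(892·1.76²/2) = 0.0799·32.6·1382 = 3599 Pa.
ΔP = 3599 Pa = 3.60 kPa.

ΔP ≈ 3.60 kPa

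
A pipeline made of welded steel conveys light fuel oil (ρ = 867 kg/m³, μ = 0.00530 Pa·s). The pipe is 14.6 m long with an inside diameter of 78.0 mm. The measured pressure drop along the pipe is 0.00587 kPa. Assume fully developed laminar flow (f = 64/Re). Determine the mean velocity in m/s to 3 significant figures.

For laminar flow, f = 64/Re with Re = ρVD/μ, so Darcy-Weisbach reduces to ΔP = 32μLV/D². Solving for V: V = ΔP·D²/(32μL) = 5.87·(0.078)²/(32·0.0053·14.6) = 0.01442 m/s.
Check: Re = ρVD/μ = 867·0.01442·0.078/0.0053 = 184 < 2300, so the laminar assumption holds.

V ≈ 0.0144 m/s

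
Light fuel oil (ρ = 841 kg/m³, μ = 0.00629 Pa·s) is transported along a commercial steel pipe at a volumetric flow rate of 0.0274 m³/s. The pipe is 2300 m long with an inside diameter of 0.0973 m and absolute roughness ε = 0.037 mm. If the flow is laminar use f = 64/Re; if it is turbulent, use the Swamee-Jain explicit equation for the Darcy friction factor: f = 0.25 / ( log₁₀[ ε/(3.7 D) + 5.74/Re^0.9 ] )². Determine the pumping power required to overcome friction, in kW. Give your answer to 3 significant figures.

P ≈ 82.8 kW

Cross-sectional area A = πD²/4 = π(0.0973)²/4 = 0.007436 m²; mean velocity V = Q/A = 0.0274/0.007436 = 3.685 m/s.
Reynolds number Re = ρVD/μ = 841 · 3.685 · 0.0973 / 0.00629 = 4.794e+04.
Re > 4000 → turbulent. Relative roughness ε/D = 3.7e-05/0.0973 = 0.00038. Swamee-Jain: f = 0.25/(log₁₀[0.00038/3.7 + 5.74/4.794e+04^0.9])² = 0.25/(log₁₀[0.000103 + 0.000352])² = 0.25/(-3.342)² = 0.02238.
Darcy-Weisbach: ΔP = f(L/D)(ρV²/2) = 0.02238·(2300/0.0973)·(841·3.685²/2) = 0.02238·2.364e+04·5710 = 3.02e+06 Pa.
Pumping power P = QΔP = 0.0274·3.02e+06 = 82760 W = 82.8 kW.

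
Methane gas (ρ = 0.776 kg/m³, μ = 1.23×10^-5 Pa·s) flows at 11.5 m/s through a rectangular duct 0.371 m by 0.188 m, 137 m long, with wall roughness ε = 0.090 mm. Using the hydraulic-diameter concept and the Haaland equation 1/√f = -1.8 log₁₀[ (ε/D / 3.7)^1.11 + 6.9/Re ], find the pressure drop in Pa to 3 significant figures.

Hydraulic diameter D_h = 4A/P = 4·(0.371·0.188)/(2·(0.371+0.188)) = 0.279/1.118 = 0.2495 m.
Re = ρVD_h/μ = 0.776·11.5·0.2495/1.23e-05 = 1.811e+05.
ε/D_h = 9e-05/0.2495 = 0.000361; Haaland gives 1/√f = -1.8 log₁₀[3.53e-05+3.81e-05] = 7.442, so f = 0.01806.
ΔP = f(L/D_h)(ρV²/2) = 0.01806·137/0.2495·51.31 = 508.7 Pa.

ΔP ≈ 509 Pa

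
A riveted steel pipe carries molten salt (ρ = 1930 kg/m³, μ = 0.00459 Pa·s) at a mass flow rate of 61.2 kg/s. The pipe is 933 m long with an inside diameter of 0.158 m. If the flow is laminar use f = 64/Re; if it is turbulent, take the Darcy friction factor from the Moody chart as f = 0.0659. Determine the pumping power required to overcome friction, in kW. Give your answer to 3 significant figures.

A = πD²/4 = π(0.158)²/4 = 0.01961 m²; mean velocity V = ṁ/(ρA) = 61.2/(1930 · 0.01961) = 1.617 m/s.
Reynolds number Re = ρVD/μ = 1930 · 1.617 · 0.158 / 0.00459 = 1.074e+05.
Re > 4000 → turbulent; use the Moody-chart value f = 0.0659.
Darcy-Weisbach: ΔP = f(L/D)(ρV²/2) = 0.0659·(933/0.158)·(1930·1.617²/2) = 0.0659·5905·2524 = 9.822e+05 Pa.
Q = ṁ/ρ = 61.2/1930 = 0.03171 m³/s.
Pumping power P = QΔP = 0.03171·9.822e+05 = 31150 W = 31.1 kW.

P ≈ 31.1 kW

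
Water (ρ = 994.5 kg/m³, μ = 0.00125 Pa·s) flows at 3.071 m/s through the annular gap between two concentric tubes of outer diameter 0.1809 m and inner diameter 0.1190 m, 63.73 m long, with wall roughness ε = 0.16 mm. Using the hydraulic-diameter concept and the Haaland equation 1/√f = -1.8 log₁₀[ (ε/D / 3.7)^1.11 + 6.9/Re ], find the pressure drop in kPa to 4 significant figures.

ΔP ≈ 125.6 kPa

Hydraulic diameter D_h = 4A/P = D_o - D_i = 0.1809 - 0.119 = 0.0619 m.
Re = ρVD_h/μ = 994.5·3.071·0.0619/0.00125 = 1.512e+05.
ε/D_h = 0.00016/0.0619 = 0.00258; Haaland gives 1/√f = -1.8 log₁₀[0.000314+4.56e-05] = 6.199, so f = 0.02602.
ΔP = f(L/D_h)(ρV²/2) = 0.02602·63.73/0.0619·4690 = 1.256e+05 Pa.
ΔP = 125.6 kPa.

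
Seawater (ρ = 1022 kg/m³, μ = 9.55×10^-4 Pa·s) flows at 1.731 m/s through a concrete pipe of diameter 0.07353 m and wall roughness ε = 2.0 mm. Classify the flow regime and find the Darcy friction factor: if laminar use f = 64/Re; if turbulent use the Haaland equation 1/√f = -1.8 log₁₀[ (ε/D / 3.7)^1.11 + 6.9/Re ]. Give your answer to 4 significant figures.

f ≈ 0.05526

Re = ρVD/μ = 1022·1.731·0.07353/0.000955 = 1.362e+05.
Re > 4000 → turbulent. ε/D = 0.002/0.07353 = 0.0272; Haaland: 1/√f = -1.8 log₁₀[0.00428 + 5.07e-05] = 4.254, so f = 0.05526.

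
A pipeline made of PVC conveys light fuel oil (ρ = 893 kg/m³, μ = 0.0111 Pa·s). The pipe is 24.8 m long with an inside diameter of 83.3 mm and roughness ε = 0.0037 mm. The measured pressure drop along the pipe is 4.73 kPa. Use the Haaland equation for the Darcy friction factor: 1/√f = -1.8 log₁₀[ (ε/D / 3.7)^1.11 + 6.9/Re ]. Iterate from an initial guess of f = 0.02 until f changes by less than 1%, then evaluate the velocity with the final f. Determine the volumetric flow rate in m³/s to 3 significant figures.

Rearranging Darcy-Weisbach: V = √(2·ΔP·D/(f·L·ρ)). With ε/D = 3.7e-06/0.0833 = 4.44e-05, iterate starting from f = 0.02:
  f = 0.02 → V = √(2·4730·0.0833/(0.02·24.8·893)) = 1.334 m/s; Re = ρVD/μ = 8939; f → 0.0319
  f = 0.0319 → V = 1.056 m/s; Re = 7078; f → 0.03408
  f = 0.03408 → V = 1.022 m/s; Re = 6848; f → 0.0344
Converged (Δf/f < 1%). With the final f = 0.0344: V = √(2·4730·0.0833/(0.0344·24.8·893)) = 1.017 m/s.
Q = V·A = 1.017·(π/4·0.0833²) = 0.005542 m³/s = 0.00554 m³/s.

Q ≈ 0.00554 m³/s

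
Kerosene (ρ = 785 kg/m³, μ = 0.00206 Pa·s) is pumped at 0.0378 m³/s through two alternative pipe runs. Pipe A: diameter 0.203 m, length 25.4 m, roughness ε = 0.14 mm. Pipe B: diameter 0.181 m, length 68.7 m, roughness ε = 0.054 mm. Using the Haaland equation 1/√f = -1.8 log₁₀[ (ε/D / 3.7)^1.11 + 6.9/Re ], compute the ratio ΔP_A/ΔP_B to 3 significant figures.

Pipe A: V = Q/A = 0.0378/0.03237 = 1.168 m/s; Re = 9.035e+04; ε/D = 0.00069; Haaland → f = 0.02107; ΔP_A = f(L/D)(ρV²/2) = 1411 Pa.
Pipe B: V = Q/A = 0.0378/0.02573 = 1.469 m/s; Re = 1.013e+05; ε/D = 0.000298; Haaland → f = 0.01915; ΔP_B = f(L/D)(ρV²/2) = 6157 Pa.
ΔP_A/ΔP_B = 1411/6157 = 0.229.

ΔP_A/ΔP_B ≈ 0.229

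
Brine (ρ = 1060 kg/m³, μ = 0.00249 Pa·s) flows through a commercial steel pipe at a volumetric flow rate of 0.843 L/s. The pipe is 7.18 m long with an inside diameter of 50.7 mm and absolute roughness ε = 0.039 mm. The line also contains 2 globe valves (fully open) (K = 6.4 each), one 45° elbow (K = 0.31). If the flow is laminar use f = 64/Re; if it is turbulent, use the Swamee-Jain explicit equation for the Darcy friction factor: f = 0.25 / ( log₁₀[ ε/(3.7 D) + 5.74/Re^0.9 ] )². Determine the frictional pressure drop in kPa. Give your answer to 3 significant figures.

Q = 0.843 L/s = 0.843/1000 = 0.000843 m³/s.
Cross-sectional area A = πD²/4 = π(0.0507)²/4 = 0.002019 m²; mean velocity V = Q/A = 0.000843/0.002019 = 0.4176 m/s.
Reynolds number Re = ρVD/μ = 1060 · 0.4176 · 0.0507 / 0.00249 = 9012.
Re > 4000 → turbulent. Relative roughness ε/D = 3.9e-05/0.0507 = 0.000769. Swamee-Jain: f = 0.25/(log₁₀[0.000769/3.7 + 5.74/9012^0.9])² = 0.25/(log₁₀[0.000208 + 0.00158])² = 0.25/(-2.747)² = 0.03313.
Total minor-loss coefficient ΣK = 2·6.4 + 1·0.31 = 13.1.
ΔP = [f·L/D + ΣK]·(ρV²/2) = [0.03313·7.18/0.0507 + 13.1]·(1060·0.4176²/2) = [4.692 + 13.1]·92.41 = 1645 Pa.
ΔP = 1645 Pa = 1.65 kPa.

ΔP ≈ 1.65 kPa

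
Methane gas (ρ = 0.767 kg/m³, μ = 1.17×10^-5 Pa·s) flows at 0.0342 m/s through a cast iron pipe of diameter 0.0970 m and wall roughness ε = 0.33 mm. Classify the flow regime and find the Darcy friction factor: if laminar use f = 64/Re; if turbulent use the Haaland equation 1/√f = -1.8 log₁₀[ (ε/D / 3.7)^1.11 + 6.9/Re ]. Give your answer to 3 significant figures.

Re = ρVD/μ = 0.767·0.0342·0.097/1.17e-05 = 217.5.
Re < 2300 → laminar, so f = 64/Re = 0.2943 (roughness is irrelevant in laminar flow).

f ≈ 0.294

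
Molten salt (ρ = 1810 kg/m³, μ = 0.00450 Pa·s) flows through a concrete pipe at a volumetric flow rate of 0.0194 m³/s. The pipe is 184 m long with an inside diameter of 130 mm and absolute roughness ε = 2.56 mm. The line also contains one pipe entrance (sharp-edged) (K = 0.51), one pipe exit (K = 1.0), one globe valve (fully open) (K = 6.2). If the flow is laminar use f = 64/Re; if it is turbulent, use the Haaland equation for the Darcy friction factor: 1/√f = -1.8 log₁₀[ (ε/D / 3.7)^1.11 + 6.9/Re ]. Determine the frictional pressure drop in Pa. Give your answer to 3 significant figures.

ΔP ≈ 149000 Pa

Cross-sectional area A = πD²/4 = π(0.13)²/4 = 0.01327 m²; mean velocity V = Q/A = 0.0194/0.01327 = 1.462 m/s.
Reynolds number Re = ρVD/μ = 1810 · 1.462 · 0.13 / 0.0045 = 7.642e+04.
Re > 4000 → turbulent. Relative roughness ε/D = 0.00256/0.13 = 0.0197. Haaland: 1/√f = -1.8 log₁₀[(0.0197/3.7)^1.11 + 6.9/7.642e+04] = -1.8 log₁₀[0.00299 + 9.03e-05] = 4.52, so f = 0.04895.
Total minor-loss coefficient ΣK = 1·0.51 + 1·1 + 1·6.2 = 7.71.
ΔP = [f·L/D + ΣK]·(ρV²/2) = [0.04895·184/0.13 + 7.71]·(1810·1.462²/2) = [69.28 + 7.71]·1933 = 1.488e+05 Pa.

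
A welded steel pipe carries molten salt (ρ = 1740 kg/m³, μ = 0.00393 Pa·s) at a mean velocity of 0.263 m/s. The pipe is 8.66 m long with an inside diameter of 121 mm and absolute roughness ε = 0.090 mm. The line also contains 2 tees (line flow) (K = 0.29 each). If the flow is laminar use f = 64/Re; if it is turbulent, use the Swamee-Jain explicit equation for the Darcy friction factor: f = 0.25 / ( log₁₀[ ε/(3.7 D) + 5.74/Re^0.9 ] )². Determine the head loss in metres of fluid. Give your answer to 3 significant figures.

Reynolds number Re = ρVD/μ = 1740 · 0.263 · 0.121 / 0.00393 = 1.409e+04.
Re > 4000 → turbulent. Relative roughness ε/D = 9e-05/0.121 = 0.000744. Swamee-Jain: f = 0.25/(log₁₀[0.000744/3.7 + 5.74/1.409e+04^0.9])² = 0.25/(log₁₀[0.000201 + 0.00106])² = 0.25/(-2.9)² = 0.02973.
Total minor-loss coefficient ΣK = 2·0.29 = 0.58.
ΔP = [f·L/D + ΣK]·(ρV²/2) = [0.02973·8.66/0.121 + 0.58]·(1740·0.263²/2) = [2.128 + 0.58]·60.18 = 163 Pa.
Head loss h_f = ΔP/(ρg) = 163/(1740·9.81) = 0.00955 m.

h_f ≈ 0.00955 m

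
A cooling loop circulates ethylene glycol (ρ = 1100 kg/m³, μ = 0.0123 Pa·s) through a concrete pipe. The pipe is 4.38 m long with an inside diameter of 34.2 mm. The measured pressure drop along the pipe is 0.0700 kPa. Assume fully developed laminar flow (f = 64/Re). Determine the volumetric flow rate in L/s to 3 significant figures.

Q ≈ 0.0436 L/s

For laminar flow, f = 64/Re with Re = ρVD/μ, so Darcy-Weisbach reduces to ΔP = 32μLV/D². Solving for V: V = ΔP·D²/(32μL) = 70·(0.0342)²/(32·0.0123·4.38) = 0.04749 m/s.
Check: Re = ρVD/μ = 1100·0.04749·0.0342/0.0123 = 145.3 < 2300, so the laminar assumption holds.
Q = V·A = 0.04749·(π/4·0.0342²) = 4.363e-05 m³/s = 0.0436 L/s.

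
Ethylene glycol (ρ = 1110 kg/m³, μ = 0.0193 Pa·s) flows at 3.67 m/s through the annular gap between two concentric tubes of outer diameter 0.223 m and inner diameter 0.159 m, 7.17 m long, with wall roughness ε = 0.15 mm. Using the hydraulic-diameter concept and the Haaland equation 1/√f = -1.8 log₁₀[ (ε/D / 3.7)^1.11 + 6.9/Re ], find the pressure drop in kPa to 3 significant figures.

Hydraulic diameter D_h = 4A/P = D_o - D_i = 0.223 - 0.159 = 0.064 m.
Re = ρVD_h/μ = 1110·3.67·0.064/0.0193 = 1.351e+04.
ε/D_h = 0.00015/0.064 = 0.00234; Haaland gives 1/√f = -1.8 log₁₀[0.000282+0.000511] = 5.582, so f = 0.0321.
ΔP = f(L/D_h)(ρV²/2) = 0.0321·7.17/0.064·7475 = 2.688e+04 Pa.
ΔP = 26.9 kPa.

ΔP ≈ 26.9 kPa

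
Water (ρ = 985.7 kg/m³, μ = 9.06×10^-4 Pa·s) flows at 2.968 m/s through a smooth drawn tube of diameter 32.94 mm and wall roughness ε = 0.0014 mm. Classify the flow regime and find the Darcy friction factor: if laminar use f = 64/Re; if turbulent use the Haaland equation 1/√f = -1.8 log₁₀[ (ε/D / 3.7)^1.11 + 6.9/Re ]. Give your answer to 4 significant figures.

f ≈ 0.01778

Re = ρVD/μ = 985.7·2.968·0.03294/0.000906 = 1.064e+05.
Re > 4000 → turbulent. ε/D = 1.4e-06/0.03294 = 4.25e-05; Haaland: 1/√f = -1.8 log₁₀[3.29e-06 + 6.49e-05] = 7.5, so f = 0.01778.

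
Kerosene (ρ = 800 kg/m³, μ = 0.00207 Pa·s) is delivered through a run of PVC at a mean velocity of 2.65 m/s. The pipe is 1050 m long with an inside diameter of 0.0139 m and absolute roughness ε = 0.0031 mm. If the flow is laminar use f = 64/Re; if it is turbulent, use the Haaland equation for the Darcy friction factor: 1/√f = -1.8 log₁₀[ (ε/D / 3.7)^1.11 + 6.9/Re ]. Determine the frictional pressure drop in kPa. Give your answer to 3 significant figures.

ΔP ≈ 6030 kPa

Reynolds number Re = ρVD/μ = 800 · 2.65 · 0.0139 / 0.00207 = 1.424e+04.
Re > 4000 → turbulent. Relative roughness ε/D = 3.1e-06/0.0139 = 0.000223. Haaland: 1/√f = -1.8 log₁₀[(0.000223/3.7)^1.11 + 6.9/1.424e+04] = -1.8 log₁₀[2.07e-05 + 0.000485] = 5.933, so f = 0.0284.
Darcy-Weisbach: ΔP = f(L/D)(ρV²/2) = 0.0284·(1050/0.0139)·(800·2.65²/2) = 0.0284·7.554e+04·2809 = 6.027e+06 Pa.
ΔP = 6.027e+06 Pa = 6030 kPa.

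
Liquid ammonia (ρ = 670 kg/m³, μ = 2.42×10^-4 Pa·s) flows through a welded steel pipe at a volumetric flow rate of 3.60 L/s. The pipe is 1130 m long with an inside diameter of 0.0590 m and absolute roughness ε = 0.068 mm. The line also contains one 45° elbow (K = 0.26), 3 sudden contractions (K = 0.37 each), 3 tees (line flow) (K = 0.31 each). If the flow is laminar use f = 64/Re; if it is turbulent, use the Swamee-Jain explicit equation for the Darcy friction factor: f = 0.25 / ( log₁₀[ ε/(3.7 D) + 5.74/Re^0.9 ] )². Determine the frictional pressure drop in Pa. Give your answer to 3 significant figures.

Q = 3.60 L/s = 3.60/1000 = 0.0036 m³/s.
Cross-sectional area A = πD²/4 = π(0.059)²/4 = 0.002734 m²; mean velocity V = Q/A = 0.0036/0.002734 = 1.317 m/s.
Reynolds number Re = ρVD/μ = 670 · 1.317 · 0.059 / 0.000242 = 2.151e+05.
Re > 4000 → turbulent. Relative roughness ε/D = 6.8e-05/0.059 = 0.00115. Swamee-Jain: f = 0.25/(log₁₀[0.00115/3.7 + 5.74/2.151e+05^0.9])² = 0.25/(log₁₀[0.000311 + 9.11e-05])² = 0.25/(-3.395)² = 0.02169.
Total minor-loss coefficient ΣK = 1·0.26 + 3·0.37 + 3·0.31 = 2.3.
ΔP = [f·L/D + ΣK]·(ρV²/2) = [0.02169·1130/0.059 + 2.3]·(670·1.317²/2) = [415.4 + 2.3]·580.8 = 2.426e+05 Pa.

ΔP ≈ 243000 Pa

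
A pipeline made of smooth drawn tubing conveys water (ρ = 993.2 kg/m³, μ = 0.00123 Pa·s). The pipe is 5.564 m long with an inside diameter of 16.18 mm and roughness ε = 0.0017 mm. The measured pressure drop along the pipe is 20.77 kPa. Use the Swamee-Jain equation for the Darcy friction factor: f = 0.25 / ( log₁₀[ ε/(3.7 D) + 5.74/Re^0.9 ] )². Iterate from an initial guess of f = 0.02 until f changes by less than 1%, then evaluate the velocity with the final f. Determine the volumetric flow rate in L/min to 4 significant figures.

Rearranging Darcy-Weisbach: V = √(2·ΔP·D/(f·L·ρ)). With ε/D = 1.7e-06/0.01618 = 0.000105, iterate starting from f = 0.02:
  f = 0.02 → V = √(2·2.077e+04·0.01618/(0.02·5.564·993.2)) = 2.466 m/s; Re = ρVD/μ = 3.222e+04; f → 0.02332
  f = 0.02332 → V = 2.284 m/s; Re = 2.984e+04; f → 0.02373
  f = 0.02373 → V = 2.264 m/s; Re = 2.958e+04; f → 0.02377
Converged (Δf/f < 1%). With the final f = 0.02377: V = √(2·2.077e+04·0.01618/(0.02377·5.564·993.2)) = 2.262 m/s.
Q = V·A = 2.262·(π/4·0.01618²) = 0.0004651 m³/s = 27.90 L/min.

Q ≈ 27.90 L/min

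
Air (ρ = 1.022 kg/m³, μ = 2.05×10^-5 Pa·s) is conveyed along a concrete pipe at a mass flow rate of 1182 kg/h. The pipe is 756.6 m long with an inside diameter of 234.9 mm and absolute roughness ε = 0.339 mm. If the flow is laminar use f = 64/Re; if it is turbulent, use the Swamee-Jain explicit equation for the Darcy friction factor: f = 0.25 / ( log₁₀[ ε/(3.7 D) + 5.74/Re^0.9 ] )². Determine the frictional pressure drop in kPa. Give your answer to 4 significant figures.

ΔP ≈ 2.175 kPa

ṁ = 1182 kg/h = 1182/3600 = 0.3283 kg/s.
A = πD²/4 = π(0.2349)²/4 = 0.04334 m²; mean velocity V = ṁ/(ρA) = 0.3283/(1.022 · 0.04334) = 7.413 m/s.
Reynolds number Re = ρVD/μ = 1.022 · 7.413 · 0.2349 / 2.05e-05 = 8.681e+04.
Re > 4000 → turbulent. Relative roughness ε/D = 0.000339/0.2349 = 0.00144. Swamee-Jain: f = 0.25/(log₁₀[0.00144/3.7 + 5.74/8.681e+04^0.9])² = 0.25/(log₁₀[0.00039 + 0.000206])² = 0.25/(-3.225)² = 0.02404.
Darcy-Weisbach: ΔP = f(L/D)(ρV²/2) = 0.02404·(756.6/0.2349)·(1.022·7.413²/2) = 0.02404·3221·28.08 = 2175 Pa.
ΔP = 2175 Pa = 2.175 kPa.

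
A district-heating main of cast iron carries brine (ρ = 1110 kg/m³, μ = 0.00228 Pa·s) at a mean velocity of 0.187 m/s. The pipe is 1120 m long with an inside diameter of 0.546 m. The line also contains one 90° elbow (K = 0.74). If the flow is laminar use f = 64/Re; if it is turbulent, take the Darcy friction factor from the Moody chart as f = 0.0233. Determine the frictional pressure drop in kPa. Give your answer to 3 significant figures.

Reynolds number Re = ρVD/μ = 1110 · 0.187 · 0.546 / 0.00228 = 4.971e+04.
Re > 4000 → turbulent; use the Moody-chart value f = 0.0233.
Total minor-loss coefficient ΣK = 1·0.74 = 0.74.
ΔP = [f·L/D + ΣK]·(ρV²/2) = [0.0233·1120/0.546 + 0.74]·(1110·0.187²/2) = [47.79 + 0.74]·19.41 = 942 Pa.
ΔP = 942 Pa = 0.942 kPa.

ΔP ≈ 0.942 kPa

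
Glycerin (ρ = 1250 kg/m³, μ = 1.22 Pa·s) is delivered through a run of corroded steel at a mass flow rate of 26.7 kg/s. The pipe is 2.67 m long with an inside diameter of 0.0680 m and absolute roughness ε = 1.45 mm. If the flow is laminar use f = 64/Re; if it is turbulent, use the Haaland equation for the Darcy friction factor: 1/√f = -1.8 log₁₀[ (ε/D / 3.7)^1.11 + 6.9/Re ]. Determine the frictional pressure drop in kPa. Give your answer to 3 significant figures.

A = πD²/4 = π(0.068)²/4 = 0.003632 m²; mean velocity V = ṁ/(ρA) = 26.7/(1250 · 0.003632) = 5.882 m/s.
Reynolds number Re = ρVD/μ = 1250 · 5.882 · 0.068 / 1.22 = 409.8.
Re < 2300 → laminar flow, so f = 64/Re = 64/409.8 = 0.1562 (the turbulent correlation is not needed).
Darcy-Weisbach: ΔP = f(L/D)(ρV²/2) = 0.1562·(2.67/0.068)·(1250·5.882²/2) = 0.1562·39.26·2.162e+04 = 1.326e+05 Pa.
ΔP = 1.326e+05 Pa = 133 kPa.

ΔP ≈ 133 kPa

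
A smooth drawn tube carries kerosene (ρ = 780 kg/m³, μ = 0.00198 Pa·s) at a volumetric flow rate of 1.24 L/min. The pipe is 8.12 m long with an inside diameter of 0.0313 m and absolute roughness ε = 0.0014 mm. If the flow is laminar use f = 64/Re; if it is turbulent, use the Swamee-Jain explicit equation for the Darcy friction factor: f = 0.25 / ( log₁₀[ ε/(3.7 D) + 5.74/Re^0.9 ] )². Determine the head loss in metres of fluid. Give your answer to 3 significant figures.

h_f ≈ 0.00184 m

Q = 1.24 L/min = 1.24/60000 = 2.067e-05 m³/s.
Cross-sectional area A = πD²/4 = π(0.0313)²/4 = 0.0007694 m²; mean velocity V = Q/A = 2.067e-05/0.0007694 = 0.02686 m/s.
Reynolds number Re = ρVD/μ = 780 · 0.02686 · 0.0313 / 0.00198 = 331.2.
Re < 2300 → laminar flow, so f = 64/Re = 64/331.2 = 0.1932 (the turbulent correlation is not needed).
Darcy-Weisbach: ΔP = f(L/D)(ρV²/2) = 0.1932·(8.12/0.0313)·(780·0.02686²/2) = 0.1932·259.4·0.2814 = 14.11 Pa.
Head loss h_f = ΔP/(ρg) = 14.11/(780·9.81) = 0.00184 m.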